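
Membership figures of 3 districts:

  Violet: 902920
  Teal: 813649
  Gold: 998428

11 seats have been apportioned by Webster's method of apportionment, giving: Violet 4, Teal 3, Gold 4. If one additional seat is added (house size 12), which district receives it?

Priority for the next seat is population ÷ (current seats + 0.5).
Priorities: Violet 200648.889, Teal 232471.143, Gold 221872.889.
Highest priority: Teal.

Teal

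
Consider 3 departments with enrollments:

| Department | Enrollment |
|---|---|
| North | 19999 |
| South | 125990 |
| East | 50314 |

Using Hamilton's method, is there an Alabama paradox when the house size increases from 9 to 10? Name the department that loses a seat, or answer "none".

At 9 seats: North 1, South 6, East 2.
At 10 seats: North 1, South 6, East 3.
No department's allocation decreased.

none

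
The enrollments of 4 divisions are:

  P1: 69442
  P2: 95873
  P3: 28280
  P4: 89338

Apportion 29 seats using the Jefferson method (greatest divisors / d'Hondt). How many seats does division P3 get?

Standard divisor 282933/29 ≈ 9756.31; standard quotas: P1 7.118, P2 9.827, P3 2.899, P4 9.157.
Rounding down gives 7, 9, 2, 9 = 27 seats, so the divisor must be adjusted.
With modified divisor 9200: modified quotas P1 7.548, P2 10.421, P3 3.074, P4 9.711.
Rounding down: P1 7, P2 10, P3 3, P4 9 (total 29).
P3 receives 3.

3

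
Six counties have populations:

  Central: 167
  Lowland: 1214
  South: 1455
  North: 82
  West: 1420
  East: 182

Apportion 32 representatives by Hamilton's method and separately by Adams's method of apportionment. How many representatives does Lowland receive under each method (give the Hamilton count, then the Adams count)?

Hamilton: Central 1, Lowland 9, South 10, North 1, West 10, East 1.
Adams: Central 2, Lowland 8, South 10, North 1, West 9, East 2.
Lowland gets 9 under Hamilton and 8 under Adams.

9 and 8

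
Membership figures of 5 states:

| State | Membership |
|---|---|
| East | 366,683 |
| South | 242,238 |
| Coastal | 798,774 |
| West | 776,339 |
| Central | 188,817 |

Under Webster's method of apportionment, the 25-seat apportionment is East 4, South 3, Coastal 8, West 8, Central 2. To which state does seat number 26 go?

Coastal

Priority for the next seat is population ÷ (current seats + 0.5).
Priorities: East 81485.111, South 69210.857, Coastal 93973.412, West 91334.000, Central 75526.800.
Highest priority: Coastal.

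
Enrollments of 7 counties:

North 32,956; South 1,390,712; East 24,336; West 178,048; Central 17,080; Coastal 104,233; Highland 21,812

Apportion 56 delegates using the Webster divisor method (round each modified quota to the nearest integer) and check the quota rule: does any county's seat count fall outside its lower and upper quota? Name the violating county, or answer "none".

South

Standard quotas: North 1.043, South 44.020, East 0.770, West 5.636, Central 0.541, Coastal 3.299, Highland 0.690.
Webster allocation: North 1, South 43, East 1, West 6, Central 1, Coastal 3, Highland 1.
South has quota 44.020 (lower 44, upper 45) but receives 43 — outside the quota interval.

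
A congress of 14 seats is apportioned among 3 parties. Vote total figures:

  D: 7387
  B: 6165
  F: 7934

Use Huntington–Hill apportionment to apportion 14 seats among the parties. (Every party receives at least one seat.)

With divisor 1550: modified quotas D 4.766, B 3.977, F 5.119.
Geometric-mean thresholds: D √(4·5)=4.472, B √(3·4)=3.464, F √(5·6)=5.477.
Each quota rounded against its threshold gives D 5, B 4, F 5 (total 14).

D 5; B 4; F 5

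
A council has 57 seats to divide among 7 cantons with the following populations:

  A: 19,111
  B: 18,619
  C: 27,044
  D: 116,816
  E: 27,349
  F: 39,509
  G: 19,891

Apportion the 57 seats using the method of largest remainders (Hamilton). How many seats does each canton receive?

The standard divisor is 268339/57 ≈ 4707.702.
Standard quotas: A 4.0595, B 3.9550, C 5.7446, D 24.8138, E 5.8094, F 8.3924, G 4.2252.
Lower quotas: A 4, B 3, C 5, D 24, E 5, F 8, G 4 (sum 53, leaving 4 seats).
Remainders in descending order: B 0.9550, D 0.8138, E 0.8094, C 0.7446, F 0.3924, G 0.2252, A 0.0595.
Largest remainders: B, D, E, C receive the extra seats.

A=4, B=4, C=6, D=25, E=6, F=8, G=4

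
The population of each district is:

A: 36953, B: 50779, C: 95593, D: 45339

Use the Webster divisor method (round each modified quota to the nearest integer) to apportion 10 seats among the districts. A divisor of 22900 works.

A 2, B 2, C 4, D 2

With modified divisor 22900: modified quotas A 1.614, B 2.217, C 4.174, D 1.980.
Rounding to the nearest integer: A 2, B 2, C 4, D 2 (total 10).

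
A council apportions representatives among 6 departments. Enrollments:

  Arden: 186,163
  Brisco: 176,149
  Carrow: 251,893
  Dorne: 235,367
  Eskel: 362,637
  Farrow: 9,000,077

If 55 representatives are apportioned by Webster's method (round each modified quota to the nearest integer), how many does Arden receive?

Standard divisor 10212286/55 ≈ 185677.927; standard quotas: Arden 1.003, Brisco 0.949, Carrow 1.357, Dorne 1.268, Eskel 1.953, Farrow 48.471.
Rounding to the nearest integer gives 1, 1, 1, 1, 2, 48 = 54 seats, so the divisor must be adjusted.
With modified divisor 183700: modified quotas Arden 1.013, Brisco 0.959, Carrow 1.371, Dorne 1.281, Eskel 1.974, Farrow 48.993.
Rounding to the nearest integer: Arden 1, Brisco 1, Carrow 1, Dorne 1, Eskel 2, Farrow 49 (total 55).
Arden receives 1.

1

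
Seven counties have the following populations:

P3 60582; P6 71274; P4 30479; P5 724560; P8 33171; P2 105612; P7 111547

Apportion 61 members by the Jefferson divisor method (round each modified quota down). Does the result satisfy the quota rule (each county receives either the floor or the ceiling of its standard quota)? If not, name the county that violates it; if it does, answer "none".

Standard quotas: P3 3.250, P6 3.823, P4 1.635, P5 38.865, P8 1.779, P2 5.665, P7 5.983.
Jefferson allocation: P3 3, P6 4, P4 1, P5 41, P8 1, P2 5, P7 6.
P5 has quota 38.865 (lower 38, upper 39) but receives 41 — outside the quota interval.

P5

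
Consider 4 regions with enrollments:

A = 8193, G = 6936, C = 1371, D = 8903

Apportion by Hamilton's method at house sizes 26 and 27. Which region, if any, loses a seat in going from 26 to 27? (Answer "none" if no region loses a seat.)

At 26 seats: A 8, G 7, C 2, D 9.
At 27 seats: A 9, G 7, C 1, D 10.
C drops from 2 to 1.

C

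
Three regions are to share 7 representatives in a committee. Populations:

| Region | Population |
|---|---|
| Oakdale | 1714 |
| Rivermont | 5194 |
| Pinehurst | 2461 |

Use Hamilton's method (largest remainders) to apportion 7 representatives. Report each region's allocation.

Oakdale 1, Rivermont 4, Pinehurst 2

The standard divisor is 9369/7 ≈ 1338.429.
Standard quotas: Oakdale 1.2806, Rivermont 3.8807, Pinehurst 1.8387.
Lower quotas: Oakdale 1, Rivermont 3, Pinehurst 1 (sum 5, leaving 2 seats).
Remainders in descending order: Rivermont 0.8807, Pinehurst 0.8387, Oakdale 0.2806.
The surplus seats go to Rivermont, Pinehurst.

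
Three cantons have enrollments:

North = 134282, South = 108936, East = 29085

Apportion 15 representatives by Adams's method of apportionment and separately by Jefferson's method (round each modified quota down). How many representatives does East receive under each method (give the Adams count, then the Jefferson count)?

2 and 1

Adams: North 7, South 6, East 2.
Jefferson: North 8, South 6, East 1.
East gets 2 under Adams and 1 under Jefferson.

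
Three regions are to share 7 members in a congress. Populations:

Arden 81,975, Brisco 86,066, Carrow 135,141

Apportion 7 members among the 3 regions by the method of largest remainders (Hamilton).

Arden: 2; Brisco: 2; Carrow: 3

Standard divisor: 303182 ÷ 7 ≈ 43311.714.
Standard quotas: Arden 1.8927, Brisco 1.9871, Carrow 3.1202.
Lower quotas: Arden 1, Brisco 1, Carrow 3 (sum 5, leaving 2 seats).
Remainders in descending order: Brisco 0.9871, Arden 0.8927, Carrow 0.1202.
Largest remainders: Brisco, Arden receive the extra seats.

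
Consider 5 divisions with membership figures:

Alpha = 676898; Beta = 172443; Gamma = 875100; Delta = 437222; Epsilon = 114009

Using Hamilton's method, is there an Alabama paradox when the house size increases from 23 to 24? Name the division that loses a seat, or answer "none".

At 23 seats: Alpha 7, Beta 2, Gamma 9, Delta 4, Epsilon 1.
At 24 seats: Alpha 7, Beta 2, Gamma 9, Delta 5, Epsilon 1.
No division's allocation decreased.

none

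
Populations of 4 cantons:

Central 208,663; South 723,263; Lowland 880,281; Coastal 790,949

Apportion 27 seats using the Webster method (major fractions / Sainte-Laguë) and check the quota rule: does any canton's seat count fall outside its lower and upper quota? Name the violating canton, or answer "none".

none

Standard quotas: Central 2.164, South 7.502, Lowland 9.130, Coastal 8.204.
Webster allocation: Central 2, South 8, Lowland 9, Coastal 8.
Every allocation lies between the lower and upper quota.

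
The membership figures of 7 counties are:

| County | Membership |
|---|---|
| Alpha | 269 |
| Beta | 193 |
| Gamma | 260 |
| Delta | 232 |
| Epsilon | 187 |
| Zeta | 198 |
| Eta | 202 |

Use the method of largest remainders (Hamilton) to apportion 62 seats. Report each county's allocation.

The standard divisor is 1541/62 ≈ 24.855.
Standard quotas: Alpha 10.823, Beta 7.765, Gamma 10.461, Delta 9.334, Epsilon 7.524, Zeta 7.966, Eta 8.127.
Lower quotas: Alpha 10, Beta 7, Gamma 10, Delta 9, Epsilon 7, Zeta 7, Eta 8 (sum 58, leaving 4 seats).
Remainders in descending order: Zeta 0.966, Alpha 0.823, Beta 0.765, Epsilon 0.524, Gamma 0.461, Delta 0.334, Eta 0.127.
The surplus seats go to Zeta, Alpha, Beta, Epsilon.

Alpha 11, Beta 8, Gamma 10, Delta 9, Epsilon 8, Zeta 8, Eta 8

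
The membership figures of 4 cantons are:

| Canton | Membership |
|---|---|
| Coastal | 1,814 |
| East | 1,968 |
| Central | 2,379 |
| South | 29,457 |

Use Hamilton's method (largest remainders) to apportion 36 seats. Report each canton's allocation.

Total 35618; standard divisor 35618/36 ≈ 989.389.
Standard quotas: Coastal 1.8335, East 1.9891, Central 2.4045, South 29.7729.
Lower quotas: Coastal 1, East 1, Central 2, South 29 (sum 33, leaving 3 seats).
Remainders in descending order: East 0.9891, Coastal 0.8335, South 0.7729, Central 0.4045.
Largest remainders: East, Coastal, South receive the extra seats.

Coastal 2; East 2; Central 2; South 30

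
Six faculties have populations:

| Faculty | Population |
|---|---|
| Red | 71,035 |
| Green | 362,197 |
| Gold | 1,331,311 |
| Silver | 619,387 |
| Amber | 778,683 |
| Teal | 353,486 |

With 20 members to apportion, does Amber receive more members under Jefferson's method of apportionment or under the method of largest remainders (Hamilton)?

Jefferson: Red 0, Green 2, Gold 8, Silver 3, Amber 5, Teal 2.
Hamilton: Red 0, Green 2, Gold 8, Silver 4, Amber 4, Teal 2.
Amber gets 5 under Jefferson and 4 under Hamilton.

Jefferson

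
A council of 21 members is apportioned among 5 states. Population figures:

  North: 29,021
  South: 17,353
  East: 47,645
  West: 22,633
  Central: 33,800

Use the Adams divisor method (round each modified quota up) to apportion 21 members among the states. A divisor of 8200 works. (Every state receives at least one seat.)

With modified divisor 8200: modified quotas North 3.539, South 2.116, East 5.810, West 2.760, Central 4.122.
Rounding up: North 4, South 3, East 6, West 3, Central 5 (total 21).

North=4, South=3, East=6, West=3, Central=5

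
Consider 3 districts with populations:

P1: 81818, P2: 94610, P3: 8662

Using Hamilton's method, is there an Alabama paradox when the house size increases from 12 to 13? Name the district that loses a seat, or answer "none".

At 12 seats: P1 5, P2 6, P3 1.
At 13 seats: P1 6, P2 7, P3 0.
P3 drops from 1 to 0.

P3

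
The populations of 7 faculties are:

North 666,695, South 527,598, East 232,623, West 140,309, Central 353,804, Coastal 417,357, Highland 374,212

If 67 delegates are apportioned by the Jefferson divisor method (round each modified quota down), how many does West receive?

3

Standard divisor 2712598/67 ≈ 40486.537; standard quotas: North 16.467, South 13.031, East 5.746, West 3.466, Central 8.739, Coastal 10.309, Highland 9.243.
Rounding down gives 16, 13, 5, 3, 8, 10, 9 = 64 seats, so the divisor must be adjusted.
With modified divisor 38400: modified quotas North 17.362, South 13.740, East 6.058, West 3.654, Central 9.214, Coastal 10.869, Highland 9.745.
Rounding down: North 17, South 13, East 6, West 3, Central 9, Coastal 10, Highland 9 (total 67).
West receives 3.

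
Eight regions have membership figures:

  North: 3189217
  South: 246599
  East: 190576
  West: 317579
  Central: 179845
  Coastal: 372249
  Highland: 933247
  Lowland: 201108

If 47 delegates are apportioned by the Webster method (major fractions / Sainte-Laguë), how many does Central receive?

Standard divisor 5630420/47 ≈ 119796.17; standard quotas: North 26.622, South 2.058, East 1.591, West 2.651, Central 1.501, Coastal 3.107, Highland 7.790, Lowland 1.679.
Rounding to the nearest integer gives 27, 2, 2, 3, 2, 3, 8, 2 = 49 seats, so the divisor must be adjusted.
With modified divisor 122400: modified quotas North 26.056, South 2.015, East 1.557, West 2.595, Central 1.469, Coastal 3.041, Highland 7.625, Lowland 1.643.
Rounding to the nearest integer: North 26, South 2, East 2, West 3, Central 1, Coastal 3, Highland 8, Lowland 2 (total 47).
Central receives 1.

1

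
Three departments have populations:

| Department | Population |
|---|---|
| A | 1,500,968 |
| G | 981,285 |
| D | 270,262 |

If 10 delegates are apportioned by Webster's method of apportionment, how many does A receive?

Standard divisor 2752515/10 ≈ 275251.5; standard quotas: A 5.453, G 3.565, D 0.982.
Rounding to the nearest integer gives A 5, G 4, D 1 — total 10, matching the house size, so no adjustment is needed.
A receives 5.

5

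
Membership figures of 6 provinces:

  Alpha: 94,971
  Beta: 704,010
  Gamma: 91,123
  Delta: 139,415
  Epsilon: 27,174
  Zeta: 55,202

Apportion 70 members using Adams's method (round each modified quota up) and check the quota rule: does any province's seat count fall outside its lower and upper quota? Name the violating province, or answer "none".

Beta

Standard quotas: Alpha 5.979, Beta 44.321, Gamma 5.737, Delta 8.777, Epsilon 1.711, Zeta 3.475.
Adams allocation: Alpha 6, Beta 43, Gamma 6, Delta 9, Epsilon 2, Zeta 4.
Beta has quota 44.321 (lower 44, upper 45) but receives 43 — outside the quota interval.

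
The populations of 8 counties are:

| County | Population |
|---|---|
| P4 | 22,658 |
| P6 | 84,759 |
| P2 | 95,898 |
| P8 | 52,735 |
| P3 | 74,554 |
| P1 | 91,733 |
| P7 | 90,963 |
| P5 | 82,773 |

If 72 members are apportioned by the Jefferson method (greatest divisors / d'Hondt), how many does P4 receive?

Standard divisor 596073/72 ≈ 8278.792; standard quotas: P4 2.737, P6 10.238, P2 11.584, P8 6.370, P3 9.005, P1 11.080, P7 10.987, P5 9.998.
Rounding down gives 2, 10, 11, 6, 9, 11, 10, 9 = 68 seats, so the divisor must be adjusted.
With modified divisor 7670: modified quotas P4 2.954, P6 11.051, P2 12.503, P8 6.875, P3 9.720, P1 11.960, P7 11.860, P5 10.792.
Rounding down: P4 2, P6 11, P2 12, P8 6, P3 9, P1 11, P7 11, P5 10 (total 72).
P4 receives 2.

2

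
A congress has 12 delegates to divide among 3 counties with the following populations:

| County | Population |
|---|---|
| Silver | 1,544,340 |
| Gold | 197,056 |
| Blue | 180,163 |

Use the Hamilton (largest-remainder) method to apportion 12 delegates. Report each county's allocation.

Silver=10; Gold=1; Blue=1

Standard divisor: 1921559 ÷ 12 ≈ 160129.917.
Standard quotas: Silver 9.6443, Gold 1.2306, Blue 1.1251.
Lower quotas: Silver 9, Gold 1, Blue 1 (sum 11, leaving 1 seat).
Remainders in descending order: Silver 0.6443, Gold 0.2306, Blue 0.1251.
Largest remainder: Silver receives the extra seat.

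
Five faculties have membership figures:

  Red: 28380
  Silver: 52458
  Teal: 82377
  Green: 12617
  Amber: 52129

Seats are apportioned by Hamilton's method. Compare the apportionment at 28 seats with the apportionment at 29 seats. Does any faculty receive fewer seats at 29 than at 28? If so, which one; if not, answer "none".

At 28 seats: Red 4, Silver 6, Teal 10, Green 2, Amber 6.
At 29 seats: Red 4, Silver 7, Teal 10, Green 1, Amber 7.
Green drops from 2 to 1.

Green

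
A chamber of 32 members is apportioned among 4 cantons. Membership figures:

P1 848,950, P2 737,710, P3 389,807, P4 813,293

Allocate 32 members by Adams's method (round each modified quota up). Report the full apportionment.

Standard divisor 2789760/32 ≈ 87180; standard quotas: P1 9.738, P2 8.462, P3 4.471, P4 9.329.
Rounding up gives 10, 9, 5, 10 = 34 seats, so the divisor must be adjusted.
With modified divisor 93300: modified quotas P1 9.099, P2 7.907, P3 4.178, P4 8.717.
Rounding up: P1 10, P2 8, P3 5, P4 9 (total 32).

P1=10; P2=8; P3=5; P4=9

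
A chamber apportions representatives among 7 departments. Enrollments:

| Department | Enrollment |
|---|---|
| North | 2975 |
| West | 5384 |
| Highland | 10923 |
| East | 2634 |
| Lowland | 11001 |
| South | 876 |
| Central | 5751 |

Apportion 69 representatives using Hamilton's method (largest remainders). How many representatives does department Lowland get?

19

The standard divisor is 39544/69 ≈ 573.101.
Standard quotas: North 5.1911, West 9.3945, Highland 19.0595, East 4.5960, Lowland 19.1956, South 1.5285, Central 10.0349.
Lower quotas: North 5, West 9, Highland 19, East 4, Lowland 19, South 1, Central 10 (sum 67, leaving 2 seats).
Remainders in descending order: East 0.5960, South 0.5285, West 0.3945, Lowland 0.1956, North 0.1911, Highland 0.0595, Central 0.0349.
Largest remainders: East, South receive the extra seats.
Lowland receives 19.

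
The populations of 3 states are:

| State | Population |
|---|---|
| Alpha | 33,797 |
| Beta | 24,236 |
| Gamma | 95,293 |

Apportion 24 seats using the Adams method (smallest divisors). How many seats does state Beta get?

4

Standard divisor 153326/24 ≈ 6388.583; standard quotas: Alpha 5.290, Beta 3.794, Gamma 14.916.
Rounding up gives 6, 4, 15 = 25 seats, so the divisor must be adjusted.
With modified divisor 6792.47: modified quotas Alpha 4.976, Beta 3.568, Gamma 14.029.
Rounding up: Alpha 5, Beta 4, Gamma 15 (total 24).
Beta receives 4.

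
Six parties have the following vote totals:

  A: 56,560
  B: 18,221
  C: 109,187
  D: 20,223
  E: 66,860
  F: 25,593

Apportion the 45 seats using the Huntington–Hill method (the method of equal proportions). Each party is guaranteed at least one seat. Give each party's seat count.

With divisor 6643: modified quotas A 8.514, B 2.743, C 16.436, D 3.044, E 10.065, F 3.853.
Geometric-mean thresholds: A √(8·9)=8.485, B √(2·3)=2.449, C √(16·17)=16.492, D √(3·4)=3.464, E √(10·11)=10.488, F √(3·4)=3.464.
Each quota rounded against its threshold gives A 9, B 3, C 16, D 3, E 10, F 4 (total 45).

A 9, B 3, C 16, D 3, E 10, F 4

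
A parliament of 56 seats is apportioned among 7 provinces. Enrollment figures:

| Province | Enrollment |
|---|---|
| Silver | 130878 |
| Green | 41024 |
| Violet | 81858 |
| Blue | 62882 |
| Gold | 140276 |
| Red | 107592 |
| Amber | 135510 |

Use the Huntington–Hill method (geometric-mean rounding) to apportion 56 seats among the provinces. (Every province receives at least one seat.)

Silver=10, Green=3, Violet=7, Blue=5, Gold=11, Red=9, Amber=11

With divisor 12555: modified quotas Silver 10.424, Green 3.268, Violet 6.520, Blue 5.009, Gold 11.173, Red 8.570, Amber 10.793.
Geometric-mean thresholds: Silver √(10·11)=10.488, Green √(3·4)=3.464, Violet √(6·7)=6.481, Blue √(5·6)=5.477, Gold √(11·12)=11.489, Red √(8·9)=8.485, Amber √(10·11)=10.488.
Each quota rounded against its threshold gives Silver 10, Green 3, Violet 7, Blue 5, Gold 11, Red 9, Amber 11 (total 56).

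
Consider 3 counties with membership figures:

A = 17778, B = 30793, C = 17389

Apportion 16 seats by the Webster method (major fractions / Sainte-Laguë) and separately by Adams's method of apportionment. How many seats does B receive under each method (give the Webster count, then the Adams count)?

8 and 7

Webster: A 4, B 8, C 4.
Adams: A 5, B 7, C 4.
B gets 8 under Webster and 7 under Adams.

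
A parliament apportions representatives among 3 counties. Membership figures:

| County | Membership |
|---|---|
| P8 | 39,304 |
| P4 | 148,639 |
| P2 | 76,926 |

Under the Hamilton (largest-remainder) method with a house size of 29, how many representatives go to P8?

The standard divisor is 264869/29 ≈ 9133.414.
Standard quotas: P8 4.3033, P4 16.2742, P2 8.4225.
Lower quotas: P8 4, P4 16, P2 8 (sum 28, leaving 1 seat).
Remainders in descending order: P2 0.4225, P8 0.3033, P4 0.2742.
Largest remainder: P2 receives the extra seat.
P8 receives 4.

4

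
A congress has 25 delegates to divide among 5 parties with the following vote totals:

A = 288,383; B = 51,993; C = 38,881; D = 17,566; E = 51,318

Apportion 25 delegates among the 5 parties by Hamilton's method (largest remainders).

A: 16, B: 3, C: 2, D: 1, E: 3

Standard divisor: 448141 ÷ 25 ≈ 17925.64.
Standard quotas: A 16.0877, B 2.9005, C 2.1690, D 0.9799, E 2.8628.
Lower quotas: A 16, B 2, C 2, D 0, E 2 (sum 22, leaving 3 seats).
Remainders in descending order: D 0.9799, B 0.9005, E 0.8628, C 0.1690, A 0.0877.
The surplus seats go to D, B, E.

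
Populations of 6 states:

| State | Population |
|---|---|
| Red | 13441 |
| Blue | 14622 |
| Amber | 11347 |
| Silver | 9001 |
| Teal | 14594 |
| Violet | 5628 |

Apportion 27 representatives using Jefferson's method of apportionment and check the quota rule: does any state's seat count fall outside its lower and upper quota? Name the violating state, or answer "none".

none

Standard quotas: Red 5.288, Blue 5.752, Amber 4.464, Silver 3.541, Teal 5.741, Violet 2.214.
Jefferson allocation: Red 5, Blue 6, Amber 5, Silver 3, Teal 6, Violet 2.
Every allocation lies between the lower and upper quota.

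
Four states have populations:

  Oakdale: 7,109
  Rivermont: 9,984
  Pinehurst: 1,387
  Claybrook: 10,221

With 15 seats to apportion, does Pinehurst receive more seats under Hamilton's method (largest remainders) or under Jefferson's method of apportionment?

Hamilton

Hamilton: Oakdale 4, Rivermont 5, Pinehurst 1, Claybrook 5.
Jefferson: Oakdale 4, Rivermont 5, Pinehurst 0, Claybrook 6.
Pinehurst gets 1 under Hamilton and 0 under Jefferson.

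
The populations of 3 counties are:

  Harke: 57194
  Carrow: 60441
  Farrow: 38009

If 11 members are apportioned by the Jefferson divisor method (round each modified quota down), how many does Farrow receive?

3

Standard divisor 155644/11 ≈ 14149.455; standard quotas: Harke 4.042, Carrow 4.272, Farrow 2.686.
Rounding down gives 4, 4, 2 = 10 seats, so the divisor must be adjusted.
With modified divisor 12400: modified quotas Harke 4.612, Carrow 4.874, Farrow 3.065.
Rounding down: Harke 4, Carrow 4, Farrow 3 (total 11).
Farrow receives 3.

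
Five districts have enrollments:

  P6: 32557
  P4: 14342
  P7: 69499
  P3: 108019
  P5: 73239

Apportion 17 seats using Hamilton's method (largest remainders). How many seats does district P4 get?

1

Total 297656; standard divisor 297656/17 ≈ 17509.176.
Standard quotas: P6 1.8594, P4 0.8191, P7 3.9693, P3 6.1693, P5 4.1829.
Lower quotas: P6 1, P4 0, P7 3, P3 6, P5 4 (sum 14, leaving 3 seats).
Remainders in descending order: P7 0.9693, P6 0.8594, P4 0.8191, P5 0.1829, P3 0.1693.
The surplus seats go to P7, P6, P4.
P4 receives 1.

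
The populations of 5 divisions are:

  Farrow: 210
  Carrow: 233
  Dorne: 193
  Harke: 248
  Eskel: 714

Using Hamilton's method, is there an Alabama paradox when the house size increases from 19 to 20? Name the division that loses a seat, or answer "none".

none

At 19 seats: Farrow 3, Carrow 3, Dorne 2, Harke 3, Eskel 8.
At 20 seats: Farrow 3, Carrow 3, Dorne 2, Harke 3, Eskel 9.
No division's allocation decreased.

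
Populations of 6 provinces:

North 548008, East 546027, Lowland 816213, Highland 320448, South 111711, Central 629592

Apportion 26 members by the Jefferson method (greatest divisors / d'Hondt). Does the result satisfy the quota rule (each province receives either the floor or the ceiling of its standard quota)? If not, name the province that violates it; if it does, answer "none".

none

Standard quotas: North 4.794, East 4.777, Lowland 7.140, Highland 2.803, South 0.977, Central 5.508.
Jefferson allocation: North 5, East 5, Lowland 7, Highland 3, South 1, Central 5.
Every allocation lies between the lower and upper quota.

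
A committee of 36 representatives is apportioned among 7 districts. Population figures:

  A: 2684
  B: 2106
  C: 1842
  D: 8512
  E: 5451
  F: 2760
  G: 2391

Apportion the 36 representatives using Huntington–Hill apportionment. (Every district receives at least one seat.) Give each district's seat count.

With divisor 735: modified quotas A 3.652, B 2.865, C 2.506, D 11.581, E 7.416, F 3.755, G 3.253.
Geometric-mean thresholds: A √(3·4)=3.464, B √(2·3)=2.449, C √(2·3)=2.449, D √(11·12)=11.489, E √(7·8)=7.483, F √(3·4)=3.464, G √(3·4)=3.464.
Each quota rounded against its threshold gives A 4, B 3, C 3, D 12, E 7, F 4, G 3 (total 36).

A: 4, B: 3, C: 3, D: 12, E: 7, F: 4, G: 3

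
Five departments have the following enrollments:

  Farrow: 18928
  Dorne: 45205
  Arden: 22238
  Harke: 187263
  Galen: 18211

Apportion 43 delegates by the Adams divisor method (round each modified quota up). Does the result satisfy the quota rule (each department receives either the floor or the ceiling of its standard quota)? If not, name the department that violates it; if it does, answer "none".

Harke

Standard quotas: Farrow 2.789, Dorne 6.660, Arden 3.277, Harke 27.591, Galen 2.683.
Adams allocation: Farrow 3, Dorne 7, Arden 4, Harke 26, Galen 3.
Harke has quota 27.591 (lower 27, upper 28) but receives 26 — outside the quota interval.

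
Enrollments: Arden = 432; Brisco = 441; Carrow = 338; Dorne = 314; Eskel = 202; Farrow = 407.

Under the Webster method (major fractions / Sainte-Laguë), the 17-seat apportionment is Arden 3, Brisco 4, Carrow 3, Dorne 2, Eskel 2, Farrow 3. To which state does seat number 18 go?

Dorne

Priority for the next seat is population ÷ (current seats + 0.5).
Priorities: Arden 123.429, Brisco 98.000, Carrow 96.571, Dorne 125.600, Eskel 80.800, Farrow 116.286.
Highest priority: Dorne.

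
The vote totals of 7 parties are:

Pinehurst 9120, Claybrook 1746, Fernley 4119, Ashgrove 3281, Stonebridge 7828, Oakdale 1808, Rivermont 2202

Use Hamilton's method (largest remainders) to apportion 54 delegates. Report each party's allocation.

Standard divisor: 30104 ÷ 54 ≈ 557.481.
Standard quotas: Pinehurst 16.3593, Claybrook 3.1319, Fernley 7.3886, Ashgrove 5.8854, Stonebridge 14.0417, Oakdale 3.2432, Rivermont 3.9499.
Lower quotas: Pinehurst 16, Claybrook 3, Fernley 7, Ashgrove 5, Stonebridge 14, Oakdale 3, Rivermont 3 (sum 51, leaving 3 seats).
Remainders in descending order: Rivermont 0.9499, Ashgrove 0.8854, Fernley 0.3886, Pinehurst 0.3593, Oakdale 0.2432, Claybrook 0.1319, Stonebridge 0.0417.
Largest remainders: Rivermont, Ashgrove, Fernley receive the extra seats.

Pinehurst=16, Claybrook=3, Fernley=8, Ashgrove=6, Stonebridge=14, Oakdale=3, Rivermont=4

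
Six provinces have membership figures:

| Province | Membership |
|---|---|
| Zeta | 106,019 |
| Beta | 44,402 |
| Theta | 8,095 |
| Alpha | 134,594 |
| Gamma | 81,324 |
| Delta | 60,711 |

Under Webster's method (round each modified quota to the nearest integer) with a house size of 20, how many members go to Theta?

Standard divisor 435145/20 ≈ 21757.25; standard quotas: Zeta 4.873, Beta 2.041, Theta 0.372, Alpha 6.186, Gamma 3.738, Delta 2.790.
Rounding to the nearest integer gives Zeta 5, Beta 2, Theta 0, Alpha 6, Gamma 4, Delta 3 — total 20, matching the house size, so no adjustment is needed.
Theta receives 0.

0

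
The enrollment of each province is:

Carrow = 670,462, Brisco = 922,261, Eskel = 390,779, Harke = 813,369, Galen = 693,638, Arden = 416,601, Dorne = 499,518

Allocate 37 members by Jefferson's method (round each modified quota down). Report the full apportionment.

Carrow=6, Brisco=8, Eskel=3, Harke=7, Galen=6, Arden=3, Dorne=4

Standard divisor 4406628/37 ≈ 119098.054; standard quotas: Carrow 5.629, Brisco 7.744, Eskel 3.281, Harke 6.829, Galen 5.824, Arden 3.498, Dorne 4.194.
Rounding down gives 5, 7, 3, 6, 5, 3, 4 = 33 seats, so the divisor must be adjusted.
With modified divisor 107900: modified quotas Carrow 6.214, Brisco 8.547, Eskel 3.622, Harke 7.538, Galen 6.429, Arden 3.861, Dorne 4.629.
Rounding down: Carrow 6, Brisco 8, Eskel 3, Harke 7, Galen 6, Arden 3, Dorne 4 (total 37).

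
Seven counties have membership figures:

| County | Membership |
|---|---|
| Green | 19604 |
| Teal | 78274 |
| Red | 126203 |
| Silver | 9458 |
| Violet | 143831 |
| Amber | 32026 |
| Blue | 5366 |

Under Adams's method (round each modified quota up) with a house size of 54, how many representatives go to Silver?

2

Standard divisor 414762/54 ≈ 7680.778; standard quotas: Green 2.552, Teal 10.191, Red 16.431, Silver 1.231, Violet 18.726, Amber 4.170, Blue 0.699.
Rounding up gives 3, 11, 17, 2, 19, 5, 1 = 58 seats, so the divisor must be adjusted.
With modified divisor 8200: modified quotas Green 2.391, Teal 9.546, Red 15.391, Silver 1.153, Violet 17.540, Amber 3.906, Blue 0.654.
Rounding up: Green 3, Teal 10, Red 16, Silver 2, Violet 18, Amber 4, Blue 1 (total 54).
Silver receives 2.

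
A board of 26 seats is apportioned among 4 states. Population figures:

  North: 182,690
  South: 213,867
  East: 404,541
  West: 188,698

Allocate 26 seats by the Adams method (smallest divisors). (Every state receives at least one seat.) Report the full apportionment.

Standard divisor 989796/26 ≈ 38069.077; standard quotas: North 4.799, South 5.618, East 10.626, West 4.957.
Rounding up gives 5, 6, 11, 5 = 27 seats, so the divisor must be adjusted.
With modified divisor 41600: modified quotas North 4.392, South 5.141, East 9.725, West 4.536.
Rounding up: North 5, South 6, East 10, West 5 (total 26).

North=5, South=6, East=10, West=5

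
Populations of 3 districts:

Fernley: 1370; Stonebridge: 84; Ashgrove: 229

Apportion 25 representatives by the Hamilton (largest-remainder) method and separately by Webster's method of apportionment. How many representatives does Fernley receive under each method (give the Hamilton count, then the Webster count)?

Hamilton: Fernley 20, Stonebridge 1, Ashgrove 4.
Webster: Fernley 21, Stonebridge 1, Ashgrove 3.
Fernley gets 20 under Hamilton and 21 under Webster.

20 and 21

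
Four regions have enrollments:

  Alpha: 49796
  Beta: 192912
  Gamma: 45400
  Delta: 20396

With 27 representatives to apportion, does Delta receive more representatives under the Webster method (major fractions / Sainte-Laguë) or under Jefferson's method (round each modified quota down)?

Webster: Alpha 4, Beta 17, Gamma 4, Delta 2.
Jefferson: Alpha 4, Beta 18, Gamma 4, Delta 1.
Delta gets 2 under Webster and 1 under Jefferson.

Webster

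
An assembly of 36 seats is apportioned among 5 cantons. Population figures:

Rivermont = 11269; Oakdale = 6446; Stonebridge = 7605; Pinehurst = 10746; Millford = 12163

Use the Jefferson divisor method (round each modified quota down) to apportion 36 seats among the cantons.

Rivermont=8, Oakdale=5, Stonebridge=6, Pinehurst=8, Millford=9

Standard divisor 48229/36 ≈ 1339.694; standard quotas: Rivermont 8.412, Oakdale 4.812, Stonebridge 5.677, Pinehurst 8.021, Millford 9.079.
Rounding down gives 8, 4, 5, 8, 9 = 34 seats, so the divisor must be adjusted.
With modified divisor 1260: modified quotas Rivermont 8.944, Oakdale 5.116, Stonebridge 6.036, Pinehurst 8.529, Millford 9.653.
Rounding down: Rivermont 8, Oakdale 5, Stonebridge 6, Pinehurst 8, Millford 9 (total 36).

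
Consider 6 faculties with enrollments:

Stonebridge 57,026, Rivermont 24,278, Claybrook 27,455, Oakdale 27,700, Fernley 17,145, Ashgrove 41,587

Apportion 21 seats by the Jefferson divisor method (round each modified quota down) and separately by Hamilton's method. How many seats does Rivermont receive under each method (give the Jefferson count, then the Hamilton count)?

Jefferson: Stonebridge 6, Rivermont 2, Claybrook 3, Oakdale 3, Fernley 2, Ashgrove 5.
Hamilton: Stonebridge 6, Rivermont 3, Claybrook 3, Oakdale 3, Fernley 2, Ashgrove 4.
Rivermont gets 2 under Jefferson and 3 under Hamilton.

2 and 3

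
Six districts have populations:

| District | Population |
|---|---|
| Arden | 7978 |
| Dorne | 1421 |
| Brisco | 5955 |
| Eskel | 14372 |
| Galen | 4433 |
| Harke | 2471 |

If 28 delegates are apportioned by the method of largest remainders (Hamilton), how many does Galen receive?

3

Standard divisor: 36630 ÷ 28 ≈ 1308.214.
Standard quotas: Arden 6.0984, Dorne 1.0862, Brisco 4.5520, Eskel 10.9860, Galen 3.3886, Harke 1.8888.
Lower quotas: Arden 6, Dorne 1, Brisco 4, Eskel 10, Galen 3, Harke 1 (sum 25, leaving 3 seats).
Remainders in descending order: Eskel 0.9860, Harke 0.8888, Brisco 0.5520, Galen 0.3886, Arden 0.0984, Dorne 0.0862.
The surplus seats go to Eskel, Harke, Brisco.
Galen receives 3.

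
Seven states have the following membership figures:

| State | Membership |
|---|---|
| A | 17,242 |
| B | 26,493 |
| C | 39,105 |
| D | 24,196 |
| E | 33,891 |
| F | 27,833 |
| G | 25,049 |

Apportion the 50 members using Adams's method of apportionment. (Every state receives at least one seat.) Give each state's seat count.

A 5, B 7, C 10, D 6, E 9, F 7, G 6

Standard divisor 193809/50 ≈ 3876.18; standard quotas: A 4.448, B 6.835, C 10.089, D 6.242, E 8.743, F 7.181, G 6.462.
Rounding up gives 5, 7, 11, 7, 9, 8, 7 = 54 seats, so the divisor must be adjusted.
With modified divisor 4200: modified quotas A 4.105, B 6.308, C 9.311, D 5.761, E 8.069, F 6.627, G 5.964.
Rounding up: A 5, B 7, C 10, D 6, E 9, F 7, G 6 (total 50).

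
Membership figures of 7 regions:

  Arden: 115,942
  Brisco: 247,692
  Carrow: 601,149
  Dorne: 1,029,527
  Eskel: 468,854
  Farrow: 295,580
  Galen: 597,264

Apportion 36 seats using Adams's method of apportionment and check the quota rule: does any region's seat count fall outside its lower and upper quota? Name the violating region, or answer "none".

none

Standard quotas: Arden 1.244, Brisco 2.657, Carrow 6.449, Dorne 11.044, Eskel 5.029, Farrow 3.171, Galen 6.407.
Adams allocation: Arden 2, Brisco 3, Carrow 6, Dorne 11, Eskel 5, Farrow 3, Galen 6.
Every allocation lies between the lower and upper quota.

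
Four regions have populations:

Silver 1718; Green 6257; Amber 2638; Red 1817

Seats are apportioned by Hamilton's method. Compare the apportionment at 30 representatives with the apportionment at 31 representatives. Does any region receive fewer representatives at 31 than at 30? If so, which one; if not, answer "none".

At 30 seats: Silver 4, Green 15, Amber 6, Red 5.
At 31 seats: Silver 4, Green 16, Amber 7, Red 4.
Red drops from 5 to 4.

Red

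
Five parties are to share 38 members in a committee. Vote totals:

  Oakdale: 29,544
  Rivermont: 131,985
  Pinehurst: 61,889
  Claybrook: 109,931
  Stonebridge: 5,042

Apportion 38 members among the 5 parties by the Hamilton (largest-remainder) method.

Oakdale 3, Rivermont 15, Pinehurst 7, Claybrook 12, Stonebridge 1

Standard divisor: 338391 ÷ 38 ≈ 8905.026.
Standard quotas: Oakdale 3.3177, Rivermont 14.8214, Pinehurst 6.9499, Claybrook 12.3448, Stonebridge 0.5662.
Lower quotas: Oakdale 3, Rivermont 14, Pinehurst 6, Claybrook 12, Stonebridge 0 (sum 35, leaving 3 seats).
Remainders in descending order: Pinehurst 0.9499, Rivermont 0.8214, Stonebridge 0.5662, Claybrook 0.3448, Oakdale 0.3177.
Largest remainders: Pinehurst, Rivermont, Stonebridge receive the extra seats.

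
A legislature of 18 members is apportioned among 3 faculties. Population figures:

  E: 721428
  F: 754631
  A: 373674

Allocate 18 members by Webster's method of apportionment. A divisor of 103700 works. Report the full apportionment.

E=7; F=7; A=4

With modified divisor 103700: modified quotas E 6.957, F 7.277, A 3.603.
Rounding to the nearest integer: E 7, F 7, A 4 (total 18).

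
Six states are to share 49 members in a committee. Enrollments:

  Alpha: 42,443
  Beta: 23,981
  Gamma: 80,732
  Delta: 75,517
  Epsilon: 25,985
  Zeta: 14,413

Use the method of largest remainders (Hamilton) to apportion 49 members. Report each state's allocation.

Alpha 8, Beta 4, Gamma 15, Delta 14, Epsilon 5, Zeta 3

Standard divisor: 263071 ÷ 49 ≈ 5368.796.
Standard quotas: Alpha 7.9055, Beta 4.4667, Gamma 15.0373, Delta 14.0659, Epsilon 4.8400, Zeta 2.6846.
Lower quotas: Alpha 7, Beta 4, Gamma 15, Delta 14, Epsilon 4, Zeta 2 (sum 46, leaving 3 seats).
Remainders in descending order: Alpha 0.9055, Epsilon 0.8400, Zeta 0.6846, Beta 0.4667, Delta 0.0659, Gamma 0.0373.
Largest remainders: Alpha, Epsilon, Zeta receive the extra seats.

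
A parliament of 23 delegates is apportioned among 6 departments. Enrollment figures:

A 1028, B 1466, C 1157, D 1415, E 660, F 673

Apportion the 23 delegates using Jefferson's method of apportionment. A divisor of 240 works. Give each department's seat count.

With modified divisor 240: modified quotas A 4.283, B 6.108, C 4.821, D 5.896, E 2.750, F 2.804.
Rounding down: A 4, B 6, C 4, D 5, E 2, F 2 (total 23).

A: 4; B: 6; C: 4; D: 5; E: 2; F: 2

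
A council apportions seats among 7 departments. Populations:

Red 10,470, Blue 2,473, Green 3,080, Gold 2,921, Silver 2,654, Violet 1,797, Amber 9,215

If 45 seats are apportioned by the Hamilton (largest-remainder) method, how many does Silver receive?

Total 32610; standard divisor 32610/45 ≈ 724.667.
Standard quotas: Red 14.4480, Blue 3.4126, Green 4.2502, Gold 4.0308, Silver 3.6624, Violet 2.4798, Amber 12.7162.
Lower quotas: Red 14, Blue 3, Green 4, Gold 4, Silver 3, Violet 2, Amber 12 (sum 42, leaving 3 seats).
Remainders in descending order: Amber 0.7162, Silver 0.6624, Violet 0.4798, Red 0.4480, Blue 0.4126, Green 0.2502, Gold 0.0308.
The surplus seats go to Amber, Silver, Violet.
Silver receives 4.

4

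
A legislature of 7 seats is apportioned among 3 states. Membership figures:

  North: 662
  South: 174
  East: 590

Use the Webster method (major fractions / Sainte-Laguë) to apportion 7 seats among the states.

North 3, South 1, East 3

Standard divisor 1426/7 ≈ 203.714; standard quotas: North 3.250, South 0.854, East 2.896.
Rounding to the nearest integer gives North 3, South 1, East 3 — total 7, matching the house size, so no adjustment is needed.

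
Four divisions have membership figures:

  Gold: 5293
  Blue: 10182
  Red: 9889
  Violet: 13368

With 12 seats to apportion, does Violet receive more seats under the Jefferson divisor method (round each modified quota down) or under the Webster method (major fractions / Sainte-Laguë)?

Jefferson

Jefferson: Gold 1, Blue 3, Red 3, Violet 5.
Webster: Gold 2, Blue 3, Red 3, Violet 4.
Violet gets 5 under Jefferson and 4 under Webster.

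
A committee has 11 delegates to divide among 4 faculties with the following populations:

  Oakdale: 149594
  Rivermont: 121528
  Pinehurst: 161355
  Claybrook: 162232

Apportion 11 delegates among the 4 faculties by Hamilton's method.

Oakdale 3; Rivermont 2; Pinehurst 3; Claybrook 3

The standard divisor is 594709/11 ≈ 54064.455.
Standard quotas: Oakdale 2.7670, Rivermont 2.2478, Pinehurst 2.9845, Claybrook 3.0007.
Lower quotas: Oakdale 2, Rivermont 2, Pinehurst 2, Claybrook 3 (sum 9, leaving 2 seats).
Remainders in descending order: Pinehurst 0.9845, Oakdale 0.7670, Rivermont 0.2478, Claybrook 0.0007.
The surplus seats go to Pinehurst, Oakdale.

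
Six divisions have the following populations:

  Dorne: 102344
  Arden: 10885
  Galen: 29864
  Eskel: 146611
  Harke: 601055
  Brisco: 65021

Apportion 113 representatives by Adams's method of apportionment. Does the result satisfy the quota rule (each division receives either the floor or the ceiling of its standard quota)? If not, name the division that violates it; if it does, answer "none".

Standard quotas: Dorne 12.100, Arden 1.287, Galen 3.531, Eskel 17.334, Harke 71.062, Brisco 7.687.
Adams allocation: Dorne 12, Arden 2, Galen 4, Eskel 17, Harke 70, Brisco 8.
Harke has quota 71.062 (lower 71, upper 72) but receives 70 — outside the quota interval.

Harke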